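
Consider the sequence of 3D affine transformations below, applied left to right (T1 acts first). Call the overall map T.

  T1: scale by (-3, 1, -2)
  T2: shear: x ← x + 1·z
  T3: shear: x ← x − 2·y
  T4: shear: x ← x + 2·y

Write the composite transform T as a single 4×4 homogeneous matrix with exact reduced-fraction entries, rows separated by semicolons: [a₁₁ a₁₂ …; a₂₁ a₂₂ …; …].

T = [-3 0 -2 0; 0 1 0 0; 0 0 -2 0; 0 0 0 1]

T1 = [-3 0 0 0; 0 1 0 0; 0 0 -2 0; 0 0 0 1]
T2·T1 = [-3 0 -2 0; 0 1 0 0; 0 0 -2 0; 0 0 0 1]
T3·…·T1 = [-3 -2 -2 0; 0 1 0 0; 0 0 -2 0; 0 0 0 1]
T4·…·T1 = [-3 0 -2 0; 0 1 0 0; 0 0 -2 0; 0 0 0 1]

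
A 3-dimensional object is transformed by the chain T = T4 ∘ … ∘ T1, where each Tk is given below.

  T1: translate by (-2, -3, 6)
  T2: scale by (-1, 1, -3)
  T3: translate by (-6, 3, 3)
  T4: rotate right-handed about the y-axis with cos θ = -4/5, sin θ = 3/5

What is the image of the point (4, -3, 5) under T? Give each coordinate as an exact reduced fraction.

T(p) = (-58/5, -3, 144/5)

T1 translate by (-2, -3, 6): (4, -3, 5) → (2, -6, 11)
T2 scale by (-1, 1, -3): (2, -6, 11) → (-2, -6, -33)
T3 translate by (-6, 3, 3): (-2, -6, -33) → (-8, -3, -30)
T4 rotate right-handed about the y-axis with cos θ = -4/5, sin θ = 3/5: (-8, -3, -30) → (-58/5, -3, 144/5)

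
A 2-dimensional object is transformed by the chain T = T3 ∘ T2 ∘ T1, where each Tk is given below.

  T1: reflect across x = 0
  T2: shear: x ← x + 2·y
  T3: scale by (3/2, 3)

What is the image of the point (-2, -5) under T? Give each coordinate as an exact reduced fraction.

T1 reflect across x = 0: (-2, -5) → (2, -5)
T2 shear: x ← x + 2·y: (2, -5) → (-8, -5)
T3 scale by (3/2, 3): (-8, -5) → (-12, -15)

T(p) = (-12, -15)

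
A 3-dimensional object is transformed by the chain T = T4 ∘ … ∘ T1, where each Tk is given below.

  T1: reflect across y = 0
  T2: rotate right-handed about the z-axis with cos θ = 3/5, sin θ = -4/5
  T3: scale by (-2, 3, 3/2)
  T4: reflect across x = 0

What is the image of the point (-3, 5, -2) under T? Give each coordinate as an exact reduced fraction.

T(p) = (-58/5, -9/5, -3)

T1 reflect across y = 0: (-3, 5, -2) → (-3, -5, -2)
T2 rotate right-handed about the z-axis with cos θ = 3/5, sin θ = -4/5: (-3, -5, -2) → (-29/5, -3/5, -2)
T3 scale by (-2, 3, 3/2): (-29/5, -3/5, -2) → (58/5, -9/5, -3)
T4 reflect across x = 0: (58/5, -9/5, -3) → (-58/5, -9/5, -3)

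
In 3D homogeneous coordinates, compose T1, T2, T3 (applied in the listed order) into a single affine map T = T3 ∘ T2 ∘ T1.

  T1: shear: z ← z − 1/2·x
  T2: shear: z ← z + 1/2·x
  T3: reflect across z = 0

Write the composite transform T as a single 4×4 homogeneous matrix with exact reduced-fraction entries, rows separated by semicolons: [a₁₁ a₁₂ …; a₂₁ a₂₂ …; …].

T1 = [1 0 0 0; 0 1 0 0; -1/2 0 1 0; 0 0 0 1]
T2·T1 = [1 0 0 0; 0 1 0 0; 0 0 1 0; 0 0 0 1]
T3·…·T1 = [1 0 0 0; 0 1 0 0; 0 0 -1 0; 0 0 0 1]

T = [1 0 0 0; 0 1 0 0; 0 0 -1 0; 0 0 0 1]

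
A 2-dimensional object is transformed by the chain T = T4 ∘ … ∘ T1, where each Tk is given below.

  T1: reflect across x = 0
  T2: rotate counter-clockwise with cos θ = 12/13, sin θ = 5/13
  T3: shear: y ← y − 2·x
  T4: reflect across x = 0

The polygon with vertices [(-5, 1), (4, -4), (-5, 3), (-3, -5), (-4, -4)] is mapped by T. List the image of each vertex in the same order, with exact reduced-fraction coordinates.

T1 reflect across x = 0: (-5, 1) → (5, 1); (4, -4) → (-4, -4); (-5, 3) → (5, 3); (-3, -5) → (3, -5); (-4, -4) → (4, -4)
T2 rotate counter-clockwise with cos θ = 12/13, sin θ = 5/13: (5, 1) → (55/13, 37/13); (-4, -4) → (-28/13, -68/13); (5, 3) → (45/13, 61/13); (3, -5) → (61/13, -45/13); (4, -4) → (68/13, -28/13)
T3 shear: y ← y − 2·x: (55/13, 37/13) → (55/13, -73/13); (-28/13, -68/13) → (-28/13, -12/13); (45/13, 61/13) → (45/13, -29/13); (61/13, -45/13) → (61/13, -167/13); (68/13, -28/13) → (68/13, -164/13)
T4 reflect across x = 0: (55/13, -73/13) → (-55/13, -73/13); (-28/13, -12/13) → (28/13, -12/13); (45/13, -29/13) → (-45/13, -29/13); (61/13, -167/13) → (-61/13, -167/13); (68/13, -164/13) → (-68/13, -164/13)

image vertices: (-55/13, -73/13), (28/13, -12/13), (-45/13, -29/13), (-61/13, -167/13), (-68/13, -164/13)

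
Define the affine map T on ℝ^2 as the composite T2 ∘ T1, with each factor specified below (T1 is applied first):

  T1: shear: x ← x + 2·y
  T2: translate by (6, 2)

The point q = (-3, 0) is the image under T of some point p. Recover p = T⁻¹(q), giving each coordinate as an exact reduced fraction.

T1 = [1 2 0; 0 1 0; 0 0 1]
T2·T1 = [1 2 6; 0 1 2; 0 0 1]
det M = 1; M⁻¹ = [1 -2 -2; 0 1 -2; 0 0 1]
M⁻¹ · (-3, 0)ᵀ = (-5, -2)ᵀ

p = (-5, -2)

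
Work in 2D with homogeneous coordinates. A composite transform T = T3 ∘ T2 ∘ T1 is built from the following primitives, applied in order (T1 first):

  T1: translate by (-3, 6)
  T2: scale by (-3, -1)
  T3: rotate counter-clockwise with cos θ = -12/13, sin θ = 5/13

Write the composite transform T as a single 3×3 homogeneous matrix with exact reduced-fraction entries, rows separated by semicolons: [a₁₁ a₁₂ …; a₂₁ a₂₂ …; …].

T1 = [1 0 -3; 0 1 6; 0 0 1]
T2·T1 = [-3 0 9; 0 -1 -6; 0 0 1]
T3·…·T1 = [36/13 5/13 -6; -15/13 12/13 9; 0 0 1]

T = [36/13 5/13 -6; -15/13 12/13 9; 0 0 1]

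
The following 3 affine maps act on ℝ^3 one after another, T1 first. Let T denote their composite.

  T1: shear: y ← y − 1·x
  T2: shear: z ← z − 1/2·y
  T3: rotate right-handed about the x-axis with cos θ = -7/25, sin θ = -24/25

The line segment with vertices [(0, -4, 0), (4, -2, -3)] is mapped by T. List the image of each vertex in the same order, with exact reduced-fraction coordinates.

image vertices: (0, 76/25, 82/25), (4, 42/25, 144/25)

T1 shear: y ← y − 1·x: (0, -4, 0) → (0, -4, 0); (4, -2, -3) → (4, -6, -3)
T2 shear: z ← z − 1/2·y: (0, -4, 0) → (0, -4, 2); (4, -6, -3) → (4, -6, 0)
T3 rotate right-handed about the x-axis with cos θ = -7/25, sin θ = -24/25: (0, -4, 2) → (0, 76/25, 82/25); (4, -6, 0) → (4, 42/25, 144/25)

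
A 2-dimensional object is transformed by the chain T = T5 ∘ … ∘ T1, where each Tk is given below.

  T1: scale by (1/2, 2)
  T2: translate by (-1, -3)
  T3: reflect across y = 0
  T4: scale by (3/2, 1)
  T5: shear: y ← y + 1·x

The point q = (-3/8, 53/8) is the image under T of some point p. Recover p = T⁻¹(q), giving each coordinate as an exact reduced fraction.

T1 = [1/2 0 0; 0 2 0; 0 0 1]
T2·T1 = [1/2 0 -1; 0 2 -3; 0 0 1]
T3·…·T1 = [1/2 0 -1; 0 -2 3; 0 0 1]
T4·…·T1 = [3/4 0 -3/2; 0 -2 3; 0 0 1]
T5·…·T1 = [3/4 0 -3/2; 3/4 -2 3/2; 0 0 1]
det M = -3/2; M⁻¹ = [4/3 0 2; 1/2 -1/2 3/2; 0 0 1]
M⁻¹ · (-3/8, 53/8)ᵀ = (3/2, -2)ᵀ

p = (3/2, -2)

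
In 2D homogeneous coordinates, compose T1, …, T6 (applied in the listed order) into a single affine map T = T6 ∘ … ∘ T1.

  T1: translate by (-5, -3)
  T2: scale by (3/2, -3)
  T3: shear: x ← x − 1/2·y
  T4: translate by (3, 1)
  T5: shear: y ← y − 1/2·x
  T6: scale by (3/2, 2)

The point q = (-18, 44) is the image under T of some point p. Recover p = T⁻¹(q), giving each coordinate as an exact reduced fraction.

T1 = [1 0 -5; 0 1 -3; 0 0 1]
T2·T1 = [3/2 0 -15/2; 0 -3 9; 0 0 1]
T3·…·T1 = [3/2 3/2 -12; 0 -3 9; 0 0 1]
T4·…·T1 = [3/2 3/2 -9; 0 -3 10; 0 0 1]
T5·…·T1 = [3/2 3/2 -9; -3/4 -15/4 29/2; 0 0 1]
T6·…·T1 = [9/4 9/4 -27/2; -3/2 -15/2 29; 0 0 1]
det M = -27/2; M⁻¹ = [5/9 1/6 8/3; -1/9 -1/6 10/3; 0 0 1]
M⁻¹ · (-18, 44)ᵀ = (0, -2)ᵀ

p = (0, -2)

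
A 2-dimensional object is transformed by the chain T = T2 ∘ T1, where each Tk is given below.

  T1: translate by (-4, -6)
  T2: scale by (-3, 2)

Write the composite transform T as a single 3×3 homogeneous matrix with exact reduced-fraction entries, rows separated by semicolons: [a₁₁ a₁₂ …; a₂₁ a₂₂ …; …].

T1 = [1 0 -4; 0 1 -6; 0 0 1]
T2·T1 = [-3 0 12; 0 2 -12; 0 0 1]

T = [-3 0 12; 0 2 -12; 0 0 1]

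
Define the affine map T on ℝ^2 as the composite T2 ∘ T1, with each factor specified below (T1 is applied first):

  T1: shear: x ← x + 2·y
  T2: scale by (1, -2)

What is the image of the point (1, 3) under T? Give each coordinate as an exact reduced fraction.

T(p) = (7, -6)

T1 shear: x ← x + 2·y: (1, 3) → (7, 3)
T2 scale by (1, -2): (7, 3) → (7, -6)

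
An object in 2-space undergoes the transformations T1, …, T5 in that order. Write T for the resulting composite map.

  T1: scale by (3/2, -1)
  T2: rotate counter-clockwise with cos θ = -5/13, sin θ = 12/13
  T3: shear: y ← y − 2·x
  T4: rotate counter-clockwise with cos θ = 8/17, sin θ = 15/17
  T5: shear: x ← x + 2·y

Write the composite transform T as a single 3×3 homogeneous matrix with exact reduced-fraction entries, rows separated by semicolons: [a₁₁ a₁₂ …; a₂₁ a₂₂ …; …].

T1 = [3/2 0 0; 0 -1 0; 0 0 1]
T2·T1 = [-15/26 12/13 0; 18/13 5/13 0; 0 0 1]
T3·…·T1 = [-15/26 12/13 0; 33/13 -19/13 0; 0 0 1]
T4·…·T1 = [-555/221 381/221 0; 303/442 28/221 0; 0 0 1]
T5·…·T1 = [-252/221 437/221 0; 303/442 28/221 0; 0 0 1]

T = [-252/221 437/221 0; 303/442 28/221 0; 0 0 1]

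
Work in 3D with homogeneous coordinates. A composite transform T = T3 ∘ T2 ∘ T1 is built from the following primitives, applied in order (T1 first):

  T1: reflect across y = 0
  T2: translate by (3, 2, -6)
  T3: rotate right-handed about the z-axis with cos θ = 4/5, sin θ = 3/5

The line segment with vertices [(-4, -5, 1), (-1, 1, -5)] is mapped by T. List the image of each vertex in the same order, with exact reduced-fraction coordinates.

image vertices: (-5, 5, -5), (1, 2, -11)

T1 reflect across y = 0: (-4, -5, 1) → (-4, 5, 1); (-1, 1, -5) → (-1, -1, -5)
T2 translate by (3, 2, -6): (-4, 5, 1) → (-1, 7, -5); (-1, -1, -5) → (2, 1, -11)
T3 rotate right-handed about the z-axis with cos θ = 4/5, sin θ = 3/5: (-1, 7, -5) → (-5, 5, -5); (2, 1, -11) → (1, 2, -11)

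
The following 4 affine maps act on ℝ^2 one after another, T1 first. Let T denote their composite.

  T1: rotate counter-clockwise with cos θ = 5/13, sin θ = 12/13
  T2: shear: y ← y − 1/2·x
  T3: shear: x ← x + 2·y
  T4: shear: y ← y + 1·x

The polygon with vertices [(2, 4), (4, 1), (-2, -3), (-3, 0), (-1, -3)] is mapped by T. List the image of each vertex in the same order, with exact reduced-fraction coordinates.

T1 rotate counter-clockwise with cos θ = 5/13, sin θ = 12/13: (2, 4) → (-38/13, 44/13); (4, 1) → (8/13, 53/13); (-2, -3) → (2, -3); (-3, 0) → (-15/13, -36/13); (-1, -3) → (31/13, -27/13)
T2 shear: y ← y − 1/2·x: (-38/13, 44/13) → (-38/13, 63/13); (8/13, 53/13) → (8/13, 49/13); (2, -3) → (2, -4); (-15/13, -36/13) → (-15/13, -57/26); (31/13, -27/13) → (31/13, -85/26)
T3 shear: x ← x + 2·y: (-38/13, 63/13) → (88/13, 63/13); (8/13, 49/13) → (106/13, 49/13); (2, -4) → (-6, -4); (-15/13, -57/26) → (-72/13, -57/26); (31/13, -85/26) → (-54/13, -85/26)
T4 shear: y ← y + 1·x: (88/13, 63/13) → (88/13, 151/13); (106/13, 49/13) → (106/13, 155/13); (-6, -4) → (-6, -10); (-72/13, -57/26) → (-72/13, -201/26); (-54/13, -85/26) → (-54/13, -193/26)

image vertices: (88/13, 151/13), (106/13, 155/13), (-6, -10), (-72/13, -201/26), (-54/13, -193/26)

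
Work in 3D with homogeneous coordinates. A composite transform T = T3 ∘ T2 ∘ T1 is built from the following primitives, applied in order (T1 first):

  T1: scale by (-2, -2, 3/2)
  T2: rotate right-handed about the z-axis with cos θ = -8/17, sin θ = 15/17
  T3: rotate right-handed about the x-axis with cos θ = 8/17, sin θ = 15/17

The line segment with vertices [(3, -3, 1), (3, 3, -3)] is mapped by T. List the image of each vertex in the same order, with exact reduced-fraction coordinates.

T1 scale by (-2, -2, 3/2): (3, -3, 1) → (-6, 6, 3/2); (3, 3, -3) → (-6, -6, -9/2)
T2 rotate right-handed about the z-axis with cos θ = -8/17, sin θ = 15/17: (-6, 6, 3/2) → (-42/17, -138/17, 3/2); (-6, -6, -9/2) → (138/17, -42/17, -9/2)
T3 rotate right-handed about the x-axis with cos θ = 8/17, sin θ = 15/17: (-42/17, -138/17, 3/2) → (-42/17, -2973/578, -1866/289); (138/17, -42/17, -9/2) → (138/17, 1623/578, -1242/289)

image vertices: (-42/17, -2973/578, -1866/289), (138/17, 1623/578, -1242/289)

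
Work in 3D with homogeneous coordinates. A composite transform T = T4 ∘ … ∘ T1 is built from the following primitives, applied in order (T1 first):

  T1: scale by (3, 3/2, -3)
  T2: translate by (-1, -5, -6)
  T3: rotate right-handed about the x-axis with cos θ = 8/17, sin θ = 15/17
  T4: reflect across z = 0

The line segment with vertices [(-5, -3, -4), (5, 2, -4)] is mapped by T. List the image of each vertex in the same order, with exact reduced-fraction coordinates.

image vertices: (-16, -166/17, 189/34), (14, -106/17, -18/17)

T1 scale by (3, 3/2, -3): (-5, -3, -4) → (-15, -9/2, 12); (5, 2, -4) → (15, 3, 12)
T2 translate by (-1, -5, -6): (-15, -9/2, 12) → (-16, -19/2, 6); (15, 3, 12) → (14, -2, 6)
T3 rotate right-handed about the x-axis with cos θ = 8/17, sin θ = 15/17: (-16, -19/2, 6) → (-16, -166/17, -189/34); (14, -2, 6) → (14, -106/17, 18/17)
T4 reflect across z = 0: (-16, -166/17, -189/34) → (-16, -166/17, 189/34); (14, -106/17, 18/17) → (14, -106/17, -18/17)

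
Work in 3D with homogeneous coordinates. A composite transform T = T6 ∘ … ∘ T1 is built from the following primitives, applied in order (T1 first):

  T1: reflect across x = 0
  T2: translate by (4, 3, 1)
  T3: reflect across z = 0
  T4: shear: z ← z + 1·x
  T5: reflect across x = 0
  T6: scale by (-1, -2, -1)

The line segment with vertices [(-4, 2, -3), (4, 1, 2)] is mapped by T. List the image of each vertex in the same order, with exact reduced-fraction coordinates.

T1 reflect across x = 0: (-4, 2, -3) → (4, 2, -3); (4, 1, 2) → (-4, 1, 2)
T2 translate by (4, 3, 1): (4, 2, -3) → (8, 5, -2); (-4, 1, 2) → (0, 4, 3)
T3 reflect across z = 0: (8, 5, -2) → (8, 5, 2); (0, 4, 3) → (0, 4, -3)
T4 shear: z ← z + 1·x: (8, 5, 2) → (8, 5, 10); (0, 4, -3) → (0, 4, -3)
T5 reflect across x = 0: (8, 5, 10) → (-8, 5, 10); (0, 4, -3) → (0, 4, -3)
T6 scale by (-1, -2, -1): (-8, 5, 10) → (8, -10, -10); (0, 4, -3) → (0, -8, 3)

image vertices: (8, -10, -10), (0, -8, 3)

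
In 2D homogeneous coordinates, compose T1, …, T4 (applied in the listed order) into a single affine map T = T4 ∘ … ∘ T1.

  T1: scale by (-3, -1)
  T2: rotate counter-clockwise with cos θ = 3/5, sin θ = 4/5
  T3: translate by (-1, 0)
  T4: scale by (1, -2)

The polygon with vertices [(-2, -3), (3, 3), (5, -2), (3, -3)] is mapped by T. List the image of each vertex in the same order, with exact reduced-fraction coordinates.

T1 scale by (-3, -1): (-2, -3) → (6, 3); (3, 3) → (-9, -3); (5, -2) → (-15, 2); (3, -3) → (-9, 3)
T2 rotate counter-clockwise with cos θ = 3/5, sin θ = 4/5: (6, 3) → (6/5, 33/5); (-9, -3) → (-3, -9); (-15, 2) → (-53/5, -54/5); (-9, 3) → (-39/5, -27/5)
T3 translate by (-1, 0): (6/5, 33/5) → (1/5, 33/5); (-3, -9) → (-4, -9); (-53/5, -54/5) → (-58/5, -54/5); (-39/5, -27/5) → (-44/5, -27/5)
T4 scale by (1, -2): (1/5, 33/5) → (1/5, -66/5); (-4, -9) → (-4, 18); (-58/5, -54/5) → (-58/5, 108/5); (-44/5, -27/5) → (-44/5, 54/5)

image vertices: (1/5, -66/5), (-4, 18), (-58/5, 108/5), (-44/5, 54/5)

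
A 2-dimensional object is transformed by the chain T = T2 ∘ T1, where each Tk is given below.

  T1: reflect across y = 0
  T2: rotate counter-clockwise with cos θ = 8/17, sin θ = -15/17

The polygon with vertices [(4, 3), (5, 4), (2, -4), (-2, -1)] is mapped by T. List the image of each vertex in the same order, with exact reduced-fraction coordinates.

image vertices: (-13/17, -84/17), (-20/17, -107/17), (76/17, 2/17), (-1/17, 38/17)

T1 reflect across y = 0: (4, 3) → (4, -3); (5, 4) → (5, -4); (2, -4) → (2, 4); (-2, -1) → (-2, 1)
T2 rotate counter-clockwise with cos θ = 8/17, sin θ = -15/17: (4, -3) → (-13/17, -84/17); (5, -4) → (-20/17, -107/17); (2, 4) → (76/17, 2/17); (-2, 1) → (-1/17, 38/17)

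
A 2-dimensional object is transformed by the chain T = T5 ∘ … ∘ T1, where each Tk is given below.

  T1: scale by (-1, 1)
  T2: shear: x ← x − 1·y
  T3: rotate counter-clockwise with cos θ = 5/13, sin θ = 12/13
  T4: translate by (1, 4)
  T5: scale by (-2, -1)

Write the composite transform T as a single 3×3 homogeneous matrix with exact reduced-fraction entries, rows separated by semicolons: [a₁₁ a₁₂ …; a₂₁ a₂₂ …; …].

T = [10/13 34/13 -2; 12/13 7/13 -4; 0 0 1]

T1 = [-1 0 0; 0 1 0; 0 0 1]
T2·T1 = [-1 -1 0; 0 1 0; 0 0 1]
T3·…·T1 = [-5/13 -17/13 0; -12/13 -7/13 0; 0 0 1]
T4·…·T1 = [-5/13 -17/13 1; -12/13 -7/13 4; 0 0 1]
T5·…·T1 = [10/13 34/13 -2; 12/13 7/13 -4; 0 0 1]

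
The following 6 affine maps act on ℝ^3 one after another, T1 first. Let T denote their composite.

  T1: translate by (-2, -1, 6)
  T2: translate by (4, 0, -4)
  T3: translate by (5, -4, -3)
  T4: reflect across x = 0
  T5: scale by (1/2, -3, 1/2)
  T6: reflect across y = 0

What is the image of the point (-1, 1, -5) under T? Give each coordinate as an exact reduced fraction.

T1 translate by (-2, -1, 6): (-1, 1, -5) → (-3, 0, 1)
T2 translate by (4, 0, -4): (-3, 0, 1) → (1, 0, -3)
T3 translate by (5, -4, -3): (1, 0, -3) → (6, -4, -6)
T4 reflect across x = 0: (6, -4, -6) → (-6, -4, -6)
T5 scale by (1/2, -3, 1/2): (-6, -4, -6) → (-3, 12, -3)
T6 reflect across y = 0: (-3, 12, -3) → (-3, -12, -3)

T(p) = (-3, -12, -3)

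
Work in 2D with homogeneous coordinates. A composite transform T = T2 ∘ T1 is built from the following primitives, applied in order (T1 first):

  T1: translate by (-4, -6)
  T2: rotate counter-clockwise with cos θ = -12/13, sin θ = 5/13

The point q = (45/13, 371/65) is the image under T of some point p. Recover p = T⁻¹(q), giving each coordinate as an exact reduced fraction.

p = (3, -3/5)

T1 = [1 0 -4; 0 1 -6; 0 0 1]
T2·T1 = [-12/13 -5/13 6; 5/13 -12/13 4; 0 0 1]
det M = 1; M⁻¹ = [-12/13 5/13 4; -5/13 -12/13 6; 0 0 1]
M⁻¹ · (45/13, 371/65)ᵀ = (3, -3/5)ᵀ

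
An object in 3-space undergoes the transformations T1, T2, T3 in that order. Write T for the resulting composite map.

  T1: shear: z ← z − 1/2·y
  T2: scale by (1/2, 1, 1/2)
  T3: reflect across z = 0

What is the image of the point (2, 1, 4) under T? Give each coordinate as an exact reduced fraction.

T(p) = (1, 1, -7/4)

T1 shear: z ← z − 1/2·y: (2, 1, 4) → (2, 1, 7/2)
T2 scale by (1/2, 1, 1/2): (2, 1, 7/2) → (1, 1, 7/4)
T3 reflect across z = 0: (1, 1, 7/4) → (1, 1, -7/4)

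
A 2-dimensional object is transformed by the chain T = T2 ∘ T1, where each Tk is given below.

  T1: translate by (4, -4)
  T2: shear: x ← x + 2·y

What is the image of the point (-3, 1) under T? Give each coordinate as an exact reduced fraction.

T1 translate by (4, -4): (-3, 1) → (1, -3)
T2 shear: x ← x + 2·y: (1, -3) → (-5, -3)

T(p) = (-5, -3)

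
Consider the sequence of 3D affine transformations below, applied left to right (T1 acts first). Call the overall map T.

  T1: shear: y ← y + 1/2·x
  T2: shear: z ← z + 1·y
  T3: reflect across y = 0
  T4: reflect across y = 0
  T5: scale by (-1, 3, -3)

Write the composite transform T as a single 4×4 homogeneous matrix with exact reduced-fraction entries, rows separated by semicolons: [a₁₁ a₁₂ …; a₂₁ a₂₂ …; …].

T1 = [1 0 0 0; 1/2 1 0 0; 0 0 1 0; 0 0 0 1]
T2·T1 = [1 0 0 0; 1/2 1 0 0; 1/2 1 1 0; 0 0 0 1]
T3·…·T1 = [1 0 0 0; -1/2 -1 0 0; 1/2 1 1 0; 0 0 0 1]
T4·…·T1 = [1 0 0 0; 1/2 1 0 0; 1/2 1 1 0; 0 0 0 1]
T5·…·T1 = [-1 0 0 0; 3/2 3 0 0; -3/2 -3 -3 0; 0 0 0 1]

T = [-1 0 0 0; 3/2 3 0 0; -3/2 -3 -3 0; 0 0 0 1]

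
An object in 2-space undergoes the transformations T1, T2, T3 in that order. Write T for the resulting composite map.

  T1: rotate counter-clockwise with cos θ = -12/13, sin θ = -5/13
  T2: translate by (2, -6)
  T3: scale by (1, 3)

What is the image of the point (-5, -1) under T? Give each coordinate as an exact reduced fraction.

T(p) = (81/13, -123/13)

T1 rotate counter-clockwise with cos θ = -12/13, sin θ = -5/13: (-5, -1) → (55/13, 37/13)
T2 translate by (2, -6): (55/13, 37/13) → (81/13, -41/13)
T3 scale by (1, 3): (81/13, -41/13) → (81/13, -123/13)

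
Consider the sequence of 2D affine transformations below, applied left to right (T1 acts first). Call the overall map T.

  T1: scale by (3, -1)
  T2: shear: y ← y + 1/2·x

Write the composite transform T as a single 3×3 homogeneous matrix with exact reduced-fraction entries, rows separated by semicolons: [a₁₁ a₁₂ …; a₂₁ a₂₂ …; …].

T1 = [3 0 0; 0 -1 0; 0 0 1]
T2·T1 = [3 0 0; 3/2 -1 0; 0 0 1]

T = [3 0 0; 3/2 -1 0; 0 0 1]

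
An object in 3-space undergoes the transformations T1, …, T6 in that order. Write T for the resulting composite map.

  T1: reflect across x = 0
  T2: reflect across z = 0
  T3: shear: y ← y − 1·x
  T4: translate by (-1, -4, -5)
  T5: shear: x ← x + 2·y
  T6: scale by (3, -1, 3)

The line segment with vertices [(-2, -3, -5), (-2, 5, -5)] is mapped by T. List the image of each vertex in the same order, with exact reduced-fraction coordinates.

image vertices: (-51, 9, 0), (-3, 1, 0)

T1 reflect across x = 0: (-2, -3, -5) → (2, -3, -5); (-2, 5, -5) → (2, 5, -5)
T2 reflect across z = 0: (2, -3, -5) → (2, -3, 5); (2, 5, -5) → (2, 5, 5)
T3 shear: y ← y − 1·x: (2, -3, 5) → (2, -5, 5); (2, 5, 5) → (2, 3, 5)
T4 translate by (-1, -4, -5): (2, -5, 5) → (1, -9, 0); (2, 3, 5) → (1, -1, 0)
T5 shear: x ← x + 2·y: (1, -9, 0) → (-17, -9, 0); (1, -1, 0) → (-1, -1, 0)
T6 scale by (3, -1, 3): (-17, -9, 0) → (-51, 9, 0); (-1, -1, 0) → (-3, 1, 0)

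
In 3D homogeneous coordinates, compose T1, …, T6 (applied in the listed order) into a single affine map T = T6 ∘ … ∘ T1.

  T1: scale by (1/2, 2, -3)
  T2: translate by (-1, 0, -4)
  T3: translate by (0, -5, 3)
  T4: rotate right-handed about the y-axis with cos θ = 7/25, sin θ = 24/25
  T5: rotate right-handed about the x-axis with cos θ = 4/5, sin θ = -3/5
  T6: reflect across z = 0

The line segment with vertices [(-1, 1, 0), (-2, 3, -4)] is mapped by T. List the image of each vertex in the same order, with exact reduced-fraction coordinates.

image vertices: (-69/50, -213/125, -341/125), (10, 19/5, -17/5)

T1 scale by (1/2, 2, -3): (-1, 1, 0) → (-1/2, 2, 0); (-2, 3, -4) → (-1, 6, 12)
T2 translate by (-1, 0, -4): (-1/2, 2, 0) → (-3/2, 2, -4); (-1, 6, 12) → (-2, 6, 8)
T3 translate by (0, -5, 3): (-3/2, 2, -4) → (-3/2, -3, -1); (-2, 6, 8) → (-2, 1, 11)
T4 rotate right-handed about the y-axis with cos θ = 7/25, sin θ = 24/25: (-3/2, -3, -1) → (-69/50, -3, 29/25); (-2, 1, 11) → (10, 1, 5)
T5 rotate right-handed about the x-axis with cos θ = 4/5, sin θ = -3/5: (-69/50, -3, 29/25) → (-69/50, -213/125, 341/125); (10, 1, 5) → (10, 19/5, 17/5)
T6 reflect across z = 0: (-69/50, -213/125, 341/125) → (-69/50, -213/125, -341/125); (10, 19/5, 17/5) → (10, 19/5, -17/5)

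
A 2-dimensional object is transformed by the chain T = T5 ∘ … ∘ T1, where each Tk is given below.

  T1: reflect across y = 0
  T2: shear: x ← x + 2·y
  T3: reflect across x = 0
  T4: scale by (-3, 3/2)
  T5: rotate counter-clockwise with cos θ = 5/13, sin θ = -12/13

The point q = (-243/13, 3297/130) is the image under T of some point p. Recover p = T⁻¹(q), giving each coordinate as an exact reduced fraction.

p = (-1/5, 5)

T1 = [1 0 0; 0 -1 0; 0 0 1]
T2·T1 = [1 -2 0; 0 -1 0; 0 0 1]
T3·…·T1 = [-1 2 0; 0 -1 0; 0 0 1]
T4·…·T1 = [3 -6 0; 0 -3/2 0; 0 0 1]
T5·…·T1 = [15/13 -48/13 0; -36/13 129/26 0; 0 0 1]
det M = -9/2; M⁻¹ = [-43/39 -32/39 0; -8/13 -10/39 0; 0 0 1]
M⁻¹ · (-243/13, 3297/130)ᵀ = (-1/5, 5)ᵀ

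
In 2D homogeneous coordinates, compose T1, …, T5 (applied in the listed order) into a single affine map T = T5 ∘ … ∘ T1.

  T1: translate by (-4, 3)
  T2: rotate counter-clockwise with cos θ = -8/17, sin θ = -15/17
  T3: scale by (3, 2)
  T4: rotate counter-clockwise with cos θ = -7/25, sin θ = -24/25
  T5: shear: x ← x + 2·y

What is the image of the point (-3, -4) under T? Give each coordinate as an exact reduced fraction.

T(p) = (-53/5, -4534/425)

T1 translate by (-4, 3): (-3, -4) → (-7, -1)
T2 rotate counter-clockwise with cos θ = -8/17, sin θ = -15/17: (-7, -1) → (41/17, 113/17)
T3 scale by (3, 2): (41/17, 113/17) → (123/17, 226/17)
T4 rotate counter-clockwise with cos θ = -7/25, sin θ = -24/25: (123/17, 226/17) → (4563/425, -4534/425)
T5 shear: x ← x + 2·y: (4563/425, -4534/425) → (-53/5, -4534/425)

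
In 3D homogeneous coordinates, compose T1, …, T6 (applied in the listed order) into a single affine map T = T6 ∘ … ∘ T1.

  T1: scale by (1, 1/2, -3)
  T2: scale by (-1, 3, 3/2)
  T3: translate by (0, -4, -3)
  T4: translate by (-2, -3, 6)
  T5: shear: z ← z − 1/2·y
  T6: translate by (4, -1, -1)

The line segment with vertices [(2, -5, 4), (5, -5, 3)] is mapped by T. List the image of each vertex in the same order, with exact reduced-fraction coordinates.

T1 scale by (1, 1/2, -3): (2, -5, 4) → (2, -5/2, -12); (5, -5, 3) → (5, -5/2, -9)
T2 scale by (-1, 3, 3/2): (2, -5/2, -12) → (-2, -15/2, -18); (5, -5/2, -9) → (-5, -15/2, -27/2)
T3 translate by (0, -4, -3): (-2, -15/2, -18) → (-2, -23/2, -21); (-5, -15/2, -27/2) → (-5, -23/2, -33/2)
T4 translate by (-2, -3, 6): (-2, -23/2, -21) → (-4, -29/2, -15); (-5, -23/2, -33/2) → (-7, -29/2, -21/2)
T5 shear: z ← z − 1/2·y: (-4, -29/2, -15) → (-4, -29/2, -31/4); (-7, -29/2, -21/2) → (-7, -29/2, -13/4)
T6 translate by (4, -1, -1): (-4, -29/2, -31/4) → (0, -31/2, -35/4); (-7, -29/2, -13/4) → (-3, -31/2, -17/4)

image vertices: (0, -31/2, -35/4), (-3, -31/2, -17/4)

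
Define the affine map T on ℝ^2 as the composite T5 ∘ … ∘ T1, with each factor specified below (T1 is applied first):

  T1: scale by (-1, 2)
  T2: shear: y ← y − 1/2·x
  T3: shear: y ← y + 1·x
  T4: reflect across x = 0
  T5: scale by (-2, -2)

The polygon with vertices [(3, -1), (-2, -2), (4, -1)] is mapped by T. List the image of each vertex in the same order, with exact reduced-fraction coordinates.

T1 scale by (-1, 2): (3, -1) → (-3, -2); (-2, -2) → (2, -4); (4, -1) → (-4, -2)
T2 shear: y ← y − 1/2·x: (-3, -2) → (-3, -1/2); (2, -4) → (2, -5); (-4, -2) → (-4, 0)
T3 shear: y ← y + 1·x: (-3, -1/2) → (-3, -7/2); (2, -5) → (2, -3); (-4, 0) → (-4, -4)
T4 reflect across x = 0: (-3, -7/2) → (3, -7/2); (2, -3) → (-2, -3); (-4, -4) → (4, -4)
T5 scale by (-2, -2): (3, -7/2) → (-6, 7); (-2, -3) → (4, 6); (4, -4) → (-8, 8)

image vertices: (-6, 7), (4, 6), (-8, 8)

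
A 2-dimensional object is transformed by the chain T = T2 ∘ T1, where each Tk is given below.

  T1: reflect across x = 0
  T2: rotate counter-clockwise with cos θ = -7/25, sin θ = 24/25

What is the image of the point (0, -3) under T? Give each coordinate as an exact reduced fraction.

T1 reflect across x = 0: (0, -3) → (0, -3)
T2 rotate counter-clockwise with cos θ = -7/25, sin θ = 24/25: (0, -3) → (72/25, 21/25)

T(p) = (72/25, 21/25)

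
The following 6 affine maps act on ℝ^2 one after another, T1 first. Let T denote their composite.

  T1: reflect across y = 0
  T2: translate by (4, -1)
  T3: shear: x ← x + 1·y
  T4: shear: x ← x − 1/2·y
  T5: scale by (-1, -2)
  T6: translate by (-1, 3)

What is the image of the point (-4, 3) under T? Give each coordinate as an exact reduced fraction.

T1 reflect across y = 0: (-4, 3) → (-4, -3)
T2 translate by (4, -1): (-4, -3) → (0, -4)
T3 shear: x ← x + 1·y: (0, -4) → (-4, -4)
T4 shear: x ← x − 1/2·y: (-4, -4) → (-2, -4)
T5 scale by (-1, -2): (-2, -4) → (2, 8)
T6 translate by (-1, 3): (2, 8) → (1, 11)

T(p) = (1, 11)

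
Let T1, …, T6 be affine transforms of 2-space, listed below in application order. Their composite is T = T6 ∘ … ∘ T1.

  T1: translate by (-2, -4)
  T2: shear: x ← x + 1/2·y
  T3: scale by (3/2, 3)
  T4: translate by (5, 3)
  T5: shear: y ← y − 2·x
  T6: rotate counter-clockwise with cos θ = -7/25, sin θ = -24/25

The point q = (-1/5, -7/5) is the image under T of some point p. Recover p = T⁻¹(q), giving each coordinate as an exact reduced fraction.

T1 = [1 0 -2; 0 1 -4; 0 0 1]
T2·T1 = [1 1/2 -4; 0 1 -4; 0 0 1]
T3·…·T1 = [3/2 3/4 -6; 0 3 -12; 0 0 1]
T4·…·T1 = [3/2 3/4 -1; 0 3 -9; 0 0 1]
T5·…·T1 = [3/2 3/4 -1; -3 3/2 -7; 0 0 1]
T6·…·T1 = [-33/10 123/100 -161/25; -3/5 -57/50 73/25; 0 0 1]
det M = 9/2; M⁻¹ = [-19/75 -41/150 -5/6; 2/15 -11/15 3; 0 0 1]
M⁻¹ · (-1/5, -7/5)ᵀ = (-2/5, 4)ᵀ

p = (-2/5, 4)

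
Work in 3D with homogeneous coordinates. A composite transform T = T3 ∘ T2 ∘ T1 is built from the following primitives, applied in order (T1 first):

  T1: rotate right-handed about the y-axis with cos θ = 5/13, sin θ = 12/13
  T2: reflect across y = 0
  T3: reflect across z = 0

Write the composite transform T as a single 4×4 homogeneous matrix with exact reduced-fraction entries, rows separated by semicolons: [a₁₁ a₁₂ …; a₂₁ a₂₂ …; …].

T = [5/13 0 12/13 0; 0 -1 0 0; 12/13 0 -5/13 0; 0 0 0 1]

T1 = [5/13 0 12/13 0; 0 1 0 0; -12/13 0 5/13 0; 0 0 0 1]
T2·T1 = [5/13 0 12/13 0; 0 -1 0 0; -12/13 0 5/13 0; 0 0 0 1]
T3·…·T1 = [5/13 0 12/13 0; 0 -1 0 0; 12/13 0 -5/13 0; 0 0 0 1]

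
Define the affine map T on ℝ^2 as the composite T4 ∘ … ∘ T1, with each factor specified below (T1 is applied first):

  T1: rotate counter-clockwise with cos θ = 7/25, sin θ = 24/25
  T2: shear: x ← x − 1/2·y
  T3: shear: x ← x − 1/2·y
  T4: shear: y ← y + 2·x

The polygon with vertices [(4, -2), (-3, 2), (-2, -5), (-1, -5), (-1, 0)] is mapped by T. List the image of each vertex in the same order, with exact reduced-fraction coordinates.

T1 rotate counter-clockwise with cos θ = 7/25, sin θ = 24/25: (4, -2) → (76/25, 82/25); (-3, 2) → (-69/25, -58/25); (-2, -5) → (106/25, -83/25); (-1, -5) → (113/25, -59/25); (-1, 0) → (-7/25, -24/25)
T2 shear: x ← x − 1/2·y: (76/25, 82/25) → (7/5, 82/25); (-69/25, -58/25) → (-8/5, -58/25); (106/25, -83/25) → (59/10, -83/25); (113/25, -59/25) → (57/10, -59/25); (-7/25, -24/25) → (1/5, -24/25)
T3 shear: x ← x − 1/2·y: (7/5, 82/25) → (-6/25, 82/25); (-8/5, -58/25) → (-11/25, -58/25); (59/10, -83/25) → (189/25, -83/25); (57/10, -59/25) → (172/25, -59/25); (1/5, -24/25) → (17/25, -24/25)
T4 shear: y ← y + 2·x: (-6/25, 82/25) → (-6/25, 14/5); (-11/25, -58/25) → (-11/25, -16/5); (189/25, -83/25) → (189/25, 59/5); (172/25, -59/25) → (172/25, 57/5); (17/25, -24/25) → (17/25, 2/5)

image vertices: (-6/25, 14/5), (-11/25, -16/5), (189/25, 59/5), (172/25, 57/5), (17/25, 2/5)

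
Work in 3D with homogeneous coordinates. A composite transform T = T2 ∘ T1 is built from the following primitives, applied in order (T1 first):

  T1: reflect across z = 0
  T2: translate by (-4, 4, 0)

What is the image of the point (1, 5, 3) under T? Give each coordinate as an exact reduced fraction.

T(p) = (-3, 9, -3)

T1 reflect across z = 0: (1, 5, 3) → (1, 5, -3)
T2 translate by (-4, 4, 0): (1, 5, -3) → (-3, 9, -3)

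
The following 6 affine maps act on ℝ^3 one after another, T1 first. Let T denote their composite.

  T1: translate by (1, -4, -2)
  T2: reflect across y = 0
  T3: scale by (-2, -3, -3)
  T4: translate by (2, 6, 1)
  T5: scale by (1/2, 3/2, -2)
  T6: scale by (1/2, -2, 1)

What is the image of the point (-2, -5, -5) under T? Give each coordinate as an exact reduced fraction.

T1 translate by (1, -4, -2): (-2, -5, -5) → (-1, -9, -7)
T2 reflect across y = 0: (-1, -9, -7) → (-1, 9, -7)
T3 scale by (-2, -3, -3): (-1, 9, -7) → (2, -27, 21)
T4 translate by (2, 6, 1): (2, -27, 21) → (4, -21, 22)
T5 scale by (1/2, 3/2, -2): (4, -21, 22) → (2, -63/2, -44)
T6 scale by (1/2, -2, 1): (2, -63/2, -44) → (1, 63, -44)

T(p) = (1, 63, -44)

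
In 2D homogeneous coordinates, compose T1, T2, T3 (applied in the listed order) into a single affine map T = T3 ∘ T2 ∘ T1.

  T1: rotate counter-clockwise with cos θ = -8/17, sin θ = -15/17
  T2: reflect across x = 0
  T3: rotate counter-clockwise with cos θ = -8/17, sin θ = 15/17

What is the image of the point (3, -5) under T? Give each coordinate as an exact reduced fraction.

T(p) = (-717/289, 1525/289)

T1 rotate counter-clockwise with cos θ = -8/17, sin θ = -15/17: (3, -5) → (-99/17, -5/17)
T2 reflect across x = 0: (-99/17, -5/17) → (99/17, -5/17)
T3 rotate counter-clockwise with cos θ = -8/17, sin θ = 15/17: (99/17, -5/17) → (-717/289, 1525/289)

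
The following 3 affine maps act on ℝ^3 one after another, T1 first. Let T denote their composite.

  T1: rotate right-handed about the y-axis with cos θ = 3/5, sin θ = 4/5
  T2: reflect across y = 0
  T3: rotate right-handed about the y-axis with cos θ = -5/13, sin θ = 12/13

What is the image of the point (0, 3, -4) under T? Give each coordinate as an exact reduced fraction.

T1 rotate right-handed about the y-axis with cos θ = 3/5, sin θ = 4/5: (0, 3, -4) → (-16/5, 3, -12/5)
T2 reflect across y = 0: (-16/5, 3, -12/5) → (-16/5, -3, -12/5)
T3 rotate right-handed about the y-axis with cos θ = -5/13, sin θ = 12/13: (-16/5, -3, -12/5) → (-64/65, -3, 252/65)

T(p) = (-64/65, -3, 252/65)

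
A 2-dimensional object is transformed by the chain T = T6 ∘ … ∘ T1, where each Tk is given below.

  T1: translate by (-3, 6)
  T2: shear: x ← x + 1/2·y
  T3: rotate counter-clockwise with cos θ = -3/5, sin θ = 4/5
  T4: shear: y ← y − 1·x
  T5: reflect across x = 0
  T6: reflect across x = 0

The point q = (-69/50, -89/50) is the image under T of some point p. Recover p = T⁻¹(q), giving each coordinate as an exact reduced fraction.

T1 = [1 0 -3; 0 1 6; 0 0 1]
T2·T1 = [1 1/2 0; 0 1 6; 0 0 1]
T3·…·T1 = [-3/5 -11/10 -24/5; 4/5 -1/5 -18/5; 0 0 1]
T4·…·T1 = [-3/5 -11/10 -24/5; 7/5 9/10 6/5; 0 0 1]
T5·…·T1 = [3/5 11/10 24/5; 7/5 9/10 6/5; 0 0 1]
T6·…·T1 = [-3/5 -11/10 -24/5; 7/5 9/10 6/5; 0 0 1]
det M = 1; M⁻¹ = [9/10 11/10 3; -7/5 -3/5 -6; 0 0 1]
M⁻¹ · (-69/50, -89/50)ᵀ = (-1/5, -3)ᵀ

p = (-1/5, -3)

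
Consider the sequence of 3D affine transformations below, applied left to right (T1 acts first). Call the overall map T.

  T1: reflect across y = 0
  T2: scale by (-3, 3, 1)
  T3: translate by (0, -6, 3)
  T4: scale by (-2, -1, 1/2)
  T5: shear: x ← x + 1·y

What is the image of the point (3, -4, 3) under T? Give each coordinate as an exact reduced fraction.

T1 reflect across y = 0: (3, -4, 3) → (3, 4, 3)
T2 scale by (-3, 3, 1): (3, 4, 3) → (-9, 12, 3)
T3 translate by (0, -6, 3): (-9, 12, 3) → (-9, 6, 6)
T4 scale by (-2, -1, 1/2): (-9, 6, 6) → (18, -6, 3)
T5 shear: x ← x + 1·y: (18, -6, 3) → (12, -6, 3)

T(p) = (12, -6, 3)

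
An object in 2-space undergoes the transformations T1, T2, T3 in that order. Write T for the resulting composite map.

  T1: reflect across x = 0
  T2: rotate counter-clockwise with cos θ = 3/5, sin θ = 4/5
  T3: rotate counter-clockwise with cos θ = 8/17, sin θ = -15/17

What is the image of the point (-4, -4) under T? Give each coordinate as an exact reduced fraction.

T1 reflect across x = 0: (-4, -4) → (4, -4)
T2 rotate counter-clockwise with cos θ = 3/5, sin θ = 4/5: (4, -4) → (28/5, 4/5)
T3 rotate counter-clockwise with cos θ = 8/17, sin θ = -15/17: (28/5, 4/5) → (284/85, -388/85)

T(p) = (284/85, -388/85)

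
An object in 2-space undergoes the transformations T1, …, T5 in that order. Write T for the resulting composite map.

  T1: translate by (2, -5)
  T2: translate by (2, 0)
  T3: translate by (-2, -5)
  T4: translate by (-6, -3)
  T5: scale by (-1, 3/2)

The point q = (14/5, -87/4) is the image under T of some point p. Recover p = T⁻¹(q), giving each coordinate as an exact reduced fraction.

p = (6/5, -3/2)

T1 = [1 0 2; 0 1 -5; 0 0 1]
T2·T1 = [1 0 4; 0 1 -5; 0 0 1]
T3·…·T1 = [1 0 2; 0 1 -10; 0 0 1]
T4·…·T1 = [1 0 -4; 0 1 -13; 0 0 1]
T5·…·T1 = [-1 0 4; 0 3/2 -39/2; 0 0 1]
det M = -3/2; M⁻¹ = [-1 0 4; 0 2/3 13; 0 0 1]
M⁻¹ · (14/5, -87/4)ᵀ = (6/5, -3/2)ᵀ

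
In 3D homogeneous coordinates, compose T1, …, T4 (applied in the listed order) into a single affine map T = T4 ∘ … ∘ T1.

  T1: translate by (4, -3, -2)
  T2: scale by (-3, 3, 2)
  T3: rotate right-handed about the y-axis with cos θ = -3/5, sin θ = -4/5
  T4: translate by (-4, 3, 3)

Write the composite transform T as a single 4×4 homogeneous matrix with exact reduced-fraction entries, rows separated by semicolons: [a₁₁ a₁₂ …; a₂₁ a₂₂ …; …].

T1 = [1 0 0 4; 0 1 0 -3; 0 0 1 -2; 0 0 0 1]
T2·T1 = [-3 0 0 -12; 0 3 0 -9; 0 0 2 -4; 0 0 0 1]
T3·…·T1 = [9/5 0 -8/5 52/5; 0 3 0 -9; -12/5 0 -6/5 -36/5; 0 0 0 1]
T4·…·T1 = [9/5 0 -8/5 32/5; 0 3 0 -6; -12/5 0 -6/5 -21/5; 0 0 0 1]

T = [9/5 0 -8/5 32/5; 0 3 0 -6; -12/5 0 -6/5 -21/5; 0 0 0 1]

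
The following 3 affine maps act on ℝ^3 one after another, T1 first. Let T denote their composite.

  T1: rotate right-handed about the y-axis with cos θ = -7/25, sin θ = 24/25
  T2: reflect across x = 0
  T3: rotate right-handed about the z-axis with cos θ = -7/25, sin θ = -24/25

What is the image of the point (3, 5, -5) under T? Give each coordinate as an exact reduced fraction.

T1 rotate right-handed about the y-axis with cos θ = -7/25, sin θ = 24/25: (3, 5, -5) → (-141/25, 5, -37/25)
T2 reflect across x = 0: (-141/25, 5, -37/25) → (141/25, 5, -37/25)
T3 rotate right-handed about the z-axis with cos θ = -7/25, sin θ = -24/25: (141/25, 5, -37/25) → (2013/625, -4259/625, -37/25)

T(p) = (2013/625, -4259/625, -37/25)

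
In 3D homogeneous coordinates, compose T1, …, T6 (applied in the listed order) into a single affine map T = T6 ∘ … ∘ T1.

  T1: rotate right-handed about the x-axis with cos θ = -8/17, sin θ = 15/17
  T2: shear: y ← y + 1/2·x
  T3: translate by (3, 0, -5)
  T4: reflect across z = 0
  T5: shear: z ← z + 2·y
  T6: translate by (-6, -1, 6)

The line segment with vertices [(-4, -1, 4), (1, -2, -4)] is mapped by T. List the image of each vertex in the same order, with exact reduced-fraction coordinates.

T1 rotate right-handed about the x-axis with cos θ = -8/17, sin θ = 15/17: (-4, -1, 4) → (-4, -52/17, -47/17); (1, -2, -4) → (1, 76/17, 2/17)
T2 shear: y ← y + 1/2·x: (-4, -52/17, -47/17) → (-4, -86/17, -47/17); (1, 76/17, 2/17) → (1, 169/34, 2/17)
T3 translate by (3, 0, -5): (-4, -86/17, -47/17) → (-1, -86/17, -132/17); (1, 169/34, 2/17) → (4, 169/34, -83/17)
T4 reflect across z = 0: (-1, -86/17, -132/17) → (-1, -86/17, 132/17); (4, 169/34, -83/17) → (4, 169/34, 83/17)
T5 shear: z ← z + 2·y: (-1, -86/17, 132/17) → (-1, -86/17, -40/17); (4, 169/34, 83/17) → (4, 169/34, 252/17)
T6 translate by (-6, -1, 6): (-1, -86/17, -40/17) → (-7, -103/17, 62/17); (4, 169/34, 252/17) → (-2, 135/34, 354/17)

image vertices: (-7, -103/17, 62/17), (-2, 135/34, 354/17)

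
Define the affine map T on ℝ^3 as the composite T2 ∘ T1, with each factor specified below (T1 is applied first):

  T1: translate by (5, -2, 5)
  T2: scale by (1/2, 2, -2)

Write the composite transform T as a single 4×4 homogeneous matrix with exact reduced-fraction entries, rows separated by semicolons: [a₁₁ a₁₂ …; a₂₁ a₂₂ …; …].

T = [1/2 0 0 5/2; 0 2 0 -4; 0 0 -2 -10; 0 0 0 1]

T1 = [1 0 0 5; 0 1 0 -2; 0 0 1 5; 0 0 0 1]
T2·T1 = [1/2 0 0 5/2; 0 2 0 -4; 0 0 -2 -10; 0 0 0 1]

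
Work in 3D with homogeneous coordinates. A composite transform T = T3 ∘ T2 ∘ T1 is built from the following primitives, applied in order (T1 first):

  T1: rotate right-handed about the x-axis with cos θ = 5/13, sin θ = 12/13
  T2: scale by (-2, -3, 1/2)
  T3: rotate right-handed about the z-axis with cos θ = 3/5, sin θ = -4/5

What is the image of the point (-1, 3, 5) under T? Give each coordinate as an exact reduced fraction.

T(p) = (618/65, 301/65, 61/26)

T1 rotate right-handed about the x-axis with cos θ = 5/13, sin θ = 12/13: (-1, 3, 5) → (-1, -45/13, 61/13)
T2 scale by (-2, -3, 1/2): (-1, -45/13, 61/13) → (2, 135/13, 61/26)
T3 rotate right-handed about the z-axis with cos θ = 3/5, sin θ = -4/5: (2, 135/13, 61/26) → (618/65, 301/65, 61/26)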